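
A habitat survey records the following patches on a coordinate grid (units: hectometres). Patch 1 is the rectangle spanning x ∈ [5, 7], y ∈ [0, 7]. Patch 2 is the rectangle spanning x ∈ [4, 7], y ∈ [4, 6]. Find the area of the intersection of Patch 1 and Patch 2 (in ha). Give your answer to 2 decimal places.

|Patch 1∩Patch 2|: x∈[5,7], y∈[4,6] → 2·2 = 4.

4.00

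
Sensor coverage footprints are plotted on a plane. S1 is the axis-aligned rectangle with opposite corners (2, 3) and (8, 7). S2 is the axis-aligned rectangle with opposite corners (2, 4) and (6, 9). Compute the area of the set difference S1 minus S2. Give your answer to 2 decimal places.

|S1∩S2|: x∈[2,6], y∈[4,7] → 4·3 = 12.
|S1| = 24.
|S1 ∖ S2| = |S1| − |S1∩S2| = 24 − 12 = 12.00.

12.00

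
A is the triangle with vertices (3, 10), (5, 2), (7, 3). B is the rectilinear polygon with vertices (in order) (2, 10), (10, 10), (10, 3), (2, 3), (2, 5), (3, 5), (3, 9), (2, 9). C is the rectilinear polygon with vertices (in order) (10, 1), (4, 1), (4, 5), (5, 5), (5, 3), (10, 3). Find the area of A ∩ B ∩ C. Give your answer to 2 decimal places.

1.00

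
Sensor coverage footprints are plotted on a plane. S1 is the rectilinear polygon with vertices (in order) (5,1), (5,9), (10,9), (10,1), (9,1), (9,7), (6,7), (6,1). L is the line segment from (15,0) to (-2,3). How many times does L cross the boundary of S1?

4

The segment meets the boundary at (5,1.765), (9,1.059), (9.333,1), (6,1.588).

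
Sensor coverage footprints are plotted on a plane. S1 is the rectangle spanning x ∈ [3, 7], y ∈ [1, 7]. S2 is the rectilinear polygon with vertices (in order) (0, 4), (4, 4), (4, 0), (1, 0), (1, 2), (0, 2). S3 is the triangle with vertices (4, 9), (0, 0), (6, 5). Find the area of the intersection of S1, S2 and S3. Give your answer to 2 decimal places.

The intersection is the polygon with vertices (3,4), (4,4), (4,3.333), (3,2.5).
By the shoelace formula its area is 1.08.

1.08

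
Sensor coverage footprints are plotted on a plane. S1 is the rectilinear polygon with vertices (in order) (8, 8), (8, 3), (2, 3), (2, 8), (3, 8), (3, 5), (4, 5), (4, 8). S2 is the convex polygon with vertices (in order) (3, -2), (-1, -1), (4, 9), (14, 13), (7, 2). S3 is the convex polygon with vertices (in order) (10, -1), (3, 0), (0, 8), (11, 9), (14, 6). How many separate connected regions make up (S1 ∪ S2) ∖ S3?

2

(S1 ∪ S2) ∖ S3 splits into 2 disjoint pieces (area 14.5, area 17.3056).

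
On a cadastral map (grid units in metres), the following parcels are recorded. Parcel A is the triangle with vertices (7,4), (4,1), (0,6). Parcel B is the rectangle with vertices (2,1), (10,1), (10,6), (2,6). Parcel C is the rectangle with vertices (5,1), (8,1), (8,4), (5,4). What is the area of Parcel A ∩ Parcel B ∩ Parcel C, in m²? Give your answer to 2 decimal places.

2.00

The intersection is the polygon with vertices (5,2), (5,4), (7,4).
By the shoelace formula its area is 2.00.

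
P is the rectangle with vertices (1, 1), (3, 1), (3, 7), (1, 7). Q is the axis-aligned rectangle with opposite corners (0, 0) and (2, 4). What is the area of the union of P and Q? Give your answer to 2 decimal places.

By inclusion–exclusion:
Individual areas: |P| = 12, |Q| = 8.
|P∩Q|: x∈[1,2], y∈[1,4] → 1·3 = 3.
|P ∪ Q| = 20 − 3 = 17.00.

17.00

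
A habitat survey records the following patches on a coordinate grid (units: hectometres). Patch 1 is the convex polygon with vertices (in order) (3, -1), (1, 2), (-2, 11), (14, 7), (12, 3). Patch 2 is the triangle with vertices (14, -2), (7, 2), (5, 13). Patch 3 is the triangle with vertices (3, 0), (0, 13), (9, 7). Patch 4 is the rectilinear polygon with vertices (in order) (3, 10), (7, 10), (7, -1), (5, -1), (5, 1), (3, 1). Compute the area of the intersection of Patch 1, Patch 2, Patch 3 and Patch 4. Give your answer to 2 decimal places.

The intersection is the polygon with vertices (6.6,4.2), (5.714,9.071), (6,9), (7,8.333), (7,4.667).
By the shoelace formula its area is 3.60.

3.60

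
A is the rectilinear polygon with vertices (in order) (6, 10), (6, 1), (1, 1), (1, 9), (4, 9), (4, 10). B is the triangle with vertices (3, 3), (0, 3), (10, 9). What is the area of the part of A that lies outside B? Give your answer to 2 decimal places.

|A| = 42, |A∩B| = 6.6429.
|A ∖ B| = |A| − |A∩B| = 42 − 6.6429 = 35.36.

35.36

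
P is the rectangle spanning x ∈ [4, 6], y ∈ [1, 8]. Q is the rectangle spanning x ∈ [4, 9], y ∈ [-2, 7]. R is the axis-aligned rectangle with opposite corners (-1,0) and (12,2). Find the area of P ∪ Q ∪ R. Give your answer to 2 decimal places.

By inclusion–exclusion:
Individual areas: |P| = 14, |Q| = 45, |R| = 26.
|P∩Q|: x∈[4,6], y∈[1,7] → 2·6 = 12.
|P∩R|: x∈[4,6], y∈[1,2] → 2·1 = 2.
|Q∩R|: x∈[4,9], y∈[0,2] → 5·2 = 10.
|P∩Q∩R| = 2.
|P ∪ Q ∪ R| = 85 − 24 + 2 = 63.00.

63.00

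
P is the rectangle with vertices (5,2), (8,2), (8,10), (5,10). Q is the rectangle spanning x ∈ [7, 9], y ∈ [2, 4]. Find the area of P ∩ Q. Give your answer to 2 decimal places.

2.00

|P∩Q|: x∈[7,8], y∈[2,4] → 1·2 = 2.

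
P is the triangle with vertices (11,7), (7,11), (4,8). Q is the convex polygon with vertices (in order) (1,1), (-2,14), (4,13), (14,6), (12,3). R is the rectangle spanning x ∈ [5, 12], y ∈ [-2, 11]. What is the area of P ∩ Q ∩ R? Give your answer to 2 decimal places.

The intersection is the polygon with vertices (5,7.857), (5,9), (6.941,10.941), (7.333,10.667), (11,7).
By the shoelace formula its area is 11.41.

11.41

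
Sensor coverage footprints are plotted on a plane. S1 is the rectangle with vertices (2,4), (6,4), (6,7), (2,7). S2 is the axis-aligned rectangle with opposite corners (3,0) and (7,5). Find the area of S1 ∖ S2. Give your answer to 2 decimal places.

9.00

|S1∩S2|: x∈[3,6], y∈[4,5] → 3·1 = 3.
|S1| = 12.
|S1 ∖ S2| = |S1| − |S1∩S2| = 12 − 3 = 9.00.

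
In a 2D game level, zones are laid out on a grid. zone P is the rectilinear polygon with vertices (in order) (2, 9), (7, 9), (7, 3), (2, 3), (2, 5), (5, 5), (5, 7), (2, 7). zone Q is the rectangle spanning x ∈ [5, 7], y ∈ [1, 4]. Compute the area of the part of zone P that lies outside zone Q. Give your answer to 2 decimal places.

|zone P| = 24, |zone P∩zone Q| = 2.
|zone P ∖ zone Q| = |zone P| − |zone P∩zone Q| = 24 − 2 = 22.00.

22.00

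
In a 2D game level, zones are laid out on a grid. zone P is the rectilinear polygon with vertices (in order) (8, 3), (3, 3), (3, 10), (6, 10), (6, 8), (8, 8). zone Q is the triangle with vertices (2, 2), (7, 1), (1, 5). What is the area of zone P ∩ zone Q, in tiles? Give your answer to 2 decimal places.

The intersection is the polygon with vertices (3,3), (3,3.667), (4,3).
By the shoelace formula its area is 0.33.

0.33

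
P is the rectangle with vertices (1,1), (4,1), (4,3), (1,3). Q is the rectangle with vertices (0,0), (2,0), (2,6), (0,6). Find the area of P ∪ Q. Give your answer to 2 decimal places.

By inclusion–exclusion:
Individual areas: |P| = 6, |Q| = 12.
|P∩Q|: x∈[1,2], y∈[1,3] → 1·2 = 2.
|P ∪ Q| = 18 − 2 = 16.00.

16.00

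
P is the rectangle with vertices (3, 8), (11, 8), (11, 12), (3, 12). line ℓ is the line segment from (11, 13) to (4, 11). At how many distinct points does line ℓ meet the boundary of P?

The segment meets the boundary at (7.5,12).

1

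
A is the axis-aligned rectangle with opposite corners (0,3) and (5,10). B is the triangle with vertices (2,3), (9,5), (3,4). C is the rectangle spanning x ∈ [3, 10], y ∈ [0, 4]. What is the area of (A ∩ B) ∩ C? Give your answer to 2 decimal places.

0.86

The region (A ∩ B) ∩ C is the polygon with vertices (3,3.286), (3,4), (5,4), (5,3.857).
By the shoelace formula its area is 0.86.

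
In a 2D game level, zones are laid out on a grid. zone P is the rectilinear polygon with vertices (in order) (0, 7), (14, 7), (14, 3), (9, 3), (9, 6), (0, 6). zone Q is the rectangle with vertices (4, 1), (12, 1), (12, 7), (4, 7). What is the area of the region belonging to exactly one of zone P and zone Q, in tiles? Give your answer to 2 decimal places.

43.00

|zone P| = 29, |zone Q| = 48, |zone P∩zone Q| = 17.
|zone P △ zone Q| = |zone P| + |zone Q| − 2·|zone P∩zone Q| = 29 + 48 − 34 = 43.00.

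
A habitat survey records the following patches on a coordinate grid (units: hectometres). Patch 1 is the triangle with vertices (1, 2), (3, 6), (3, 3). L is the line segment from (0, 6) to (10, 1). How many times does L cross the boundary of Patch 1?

The segment meets the boundary at (3,4.5), (2.4,4.8).

2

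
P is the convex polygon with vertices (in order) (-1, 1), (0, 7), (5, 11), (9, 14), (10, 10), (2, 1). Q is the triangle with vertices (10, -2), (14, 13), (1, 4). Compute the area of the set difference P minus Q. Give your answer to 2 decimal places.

49.15

|P| = 64, |P∩Q| = 14.8467.
|P ∖ Q| = |P| − |P∩Q| = 64 − 14.8467 = 49.15.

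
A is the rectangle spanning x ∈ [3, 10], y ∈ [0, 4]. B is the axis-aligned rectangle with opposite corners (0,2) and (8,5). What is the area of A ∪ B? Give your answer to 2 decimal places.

By inclusion–exclusion:
Individual areas: |A| = 28, |B| = 24.
|A∩B|: x∈[3,8], y∈[2,4] → 5·2 = 10.
|A ∪ B| = 52 − 10 = 42.00.

42.00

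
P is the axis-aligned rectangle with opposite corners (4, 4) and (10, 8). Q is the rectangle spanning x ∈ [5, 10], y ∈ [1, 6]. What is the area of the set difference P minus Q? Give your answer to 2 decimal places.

|P∩Q|: x∈[5,10], y∈[4,6] → 5·2 = 10.
|P| = 24.
|P ∖ Q| = |P| − |P∩Q| = 24 − 10 = 14.00.

14.00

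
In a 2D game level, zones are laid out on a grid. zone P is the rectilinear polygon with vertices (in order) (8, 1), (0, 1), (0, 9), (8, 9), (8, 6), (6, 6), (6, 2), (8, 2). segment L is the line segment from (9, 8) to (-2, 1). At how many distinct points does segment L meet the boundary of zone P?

2

The segment meets the boundary at (0,2.273), (8,7.364).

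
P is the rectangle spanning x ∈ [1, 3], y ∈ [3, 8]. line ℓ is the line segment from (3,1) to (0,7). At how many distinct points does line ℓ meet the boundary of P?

2

The segment meets the boundary at (1,5), (2,3).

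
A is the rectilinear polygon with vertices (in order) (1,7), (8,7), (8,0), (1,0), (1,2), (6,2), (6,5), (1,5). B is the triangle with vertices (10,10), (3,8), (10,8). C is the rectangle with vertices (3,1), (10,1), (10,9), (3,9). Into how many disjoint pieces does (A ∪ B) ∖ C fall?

3

(A ∪ B) ∖ C splits into 3 disjoint pieces (area 4, area 9, area 1.75).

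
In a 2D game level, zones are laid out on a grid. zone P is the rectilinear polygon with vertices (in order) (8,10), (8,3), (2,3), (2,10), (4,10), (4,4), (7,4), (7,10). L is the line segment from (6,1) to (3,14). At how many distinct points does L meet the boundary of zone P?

The segment meets the boundary at (4,9.667), (3.923,10), (5.308,4), (5.538,3).

4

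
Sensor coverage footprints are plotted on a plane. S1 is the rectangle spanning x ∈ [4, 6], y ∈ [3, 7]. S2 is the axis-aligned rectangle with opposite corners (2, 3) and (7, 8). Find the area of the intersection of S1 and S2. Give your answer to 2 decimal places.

|S1∩S2|: x∈[4,6], y∈[3,7] → 2·4 = 8.

8.00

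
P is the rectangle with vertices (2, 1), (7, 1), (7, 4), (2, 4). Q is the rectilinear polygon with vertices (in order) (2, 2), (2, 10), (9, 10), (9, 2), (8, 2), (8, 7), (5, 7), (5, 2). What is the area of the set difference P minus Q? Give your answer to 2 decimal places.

|P| = 15, |P∩Q| = 6.
|P ∖ Q| = |P| − |P∩Q| = 15 − 6 = 9.00.

9.00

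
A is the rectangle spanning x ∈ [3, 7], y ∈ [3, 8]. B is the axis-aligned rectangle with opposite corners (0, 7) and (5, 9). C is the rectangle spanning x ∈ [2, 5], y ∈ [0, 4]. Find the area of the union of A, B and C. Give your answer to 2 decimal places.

38.00

By inclusion–exclusion:
Individual areas: |A| = 20, |B| = 10, |C| = 12.
|A∩B|: x∈[3,5], y∈[7,8] → 2·1 = 2.
|A∩C|: x∈[3,5], y∈[3,4] → 2·1 = 2.
|B∩C| = 0 (no overlap).
|A∩B∩C| = 0.
|A ∪ B ∪ C| = 42 − 4 + 0 = 38.00.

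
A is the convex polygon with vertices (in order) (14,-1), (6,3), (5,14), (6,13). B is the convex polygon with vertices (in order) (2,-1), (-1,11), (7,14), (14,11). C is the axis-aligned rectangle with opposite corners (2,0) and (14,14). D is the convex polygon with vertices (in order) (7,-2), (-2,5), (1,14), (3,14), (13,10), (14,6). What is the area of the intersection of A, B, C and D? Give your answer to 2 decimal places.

22.70

The intersection is the polygon with vertices (9.636,6.636), (6,3), (5.075,13.17), (6.148,12.741).
By the shoelace formula its area is 22.70.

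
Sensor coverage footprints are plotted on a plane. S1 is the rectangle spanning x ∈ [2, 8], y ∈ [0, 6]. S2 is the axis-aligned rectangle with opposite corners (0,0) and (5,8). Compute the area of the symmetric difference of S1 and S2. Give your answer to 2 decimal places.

40.00

|S1∩S2|: x∈[2,5], y∈[0,6] → 3·6 = 18.
|S1 △ S2| = |S1| + |S2| − 2·|S1∩S2| = 36 + 40 − 36 = 40.00.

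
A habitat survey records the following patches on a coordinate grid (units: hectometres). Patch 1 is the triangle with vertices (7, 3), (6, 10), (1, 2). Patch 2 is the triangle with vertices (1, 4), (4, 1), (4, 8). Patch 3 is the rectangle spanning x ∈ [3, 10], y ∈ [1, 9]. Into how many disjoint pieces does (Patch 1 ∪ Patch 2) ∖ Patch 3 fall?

(Patch 1 ∪ Patch 2) ∖ Patch 3 splits into 2 disjoint pieces (area 0.3839, area 5.6117).

2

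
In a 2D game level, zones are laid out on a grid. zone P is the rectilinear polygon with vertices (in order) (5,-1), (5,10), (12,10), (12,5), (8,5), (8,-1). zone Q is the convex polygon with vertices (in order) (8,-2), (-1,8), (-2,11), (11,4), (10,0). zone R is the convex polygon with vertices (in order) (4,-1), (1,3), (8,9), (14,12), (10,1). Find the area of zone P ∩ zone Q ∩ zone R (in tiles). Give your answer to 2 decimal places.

The intersection is the polygon with vertices (9.143,5), (8,5), (8,0.333), (6.385,-0.205), (5,1.333), (5,6.429), (5.575,6.921).
By the shoelace formula its area is 18.51.

18.51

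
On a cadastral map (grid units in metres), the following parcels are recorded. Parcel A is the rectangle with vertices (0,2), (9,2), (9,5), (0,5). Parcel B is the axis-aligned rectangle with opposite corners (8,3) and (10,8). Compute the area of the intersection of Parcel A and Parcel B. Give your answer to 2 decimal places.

2.00

|Parcel A∩Parcel B|: x∈[8,9], y∈[3,5] → 1·2 = 2.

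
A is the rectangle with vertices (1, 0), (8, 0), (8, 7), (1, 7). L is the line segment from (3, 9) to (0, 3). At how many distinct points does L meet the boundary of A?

2

The segment meets the boundary at (1,5), (2,7).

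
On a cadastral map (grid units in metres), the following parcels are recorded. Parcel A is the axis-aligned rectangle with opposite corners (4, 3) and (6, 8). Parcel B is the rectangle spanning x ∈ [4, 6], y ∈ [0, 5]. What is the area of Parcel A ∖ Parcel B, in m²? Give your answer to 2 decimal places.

6.00

|Parcel A∩Parcel B|: x∈[4,6], y∈[3,5] → 2·2 = 4.
|Parcel A| = 10.
|Parcel A ∖ Parcel B| = |Parcel A| − |Parcel A∩Parcel B| = 10 − 4 = 6.00.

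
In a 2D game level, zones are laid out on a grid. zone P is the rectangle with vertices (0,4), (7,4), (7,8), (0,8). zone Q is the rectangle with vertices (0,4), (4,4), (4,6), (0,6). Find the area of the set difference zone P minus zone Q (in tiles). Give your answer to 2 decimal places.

|zone P∩zone Q|: x∈[0,4], y∈[4,6] → 4·2 = 8.
|zone P| = 28.
|zone P ∖ zone Q| = |zone P| − |zone P∩zone Q| = 28 − 8 = 20.00.

20.00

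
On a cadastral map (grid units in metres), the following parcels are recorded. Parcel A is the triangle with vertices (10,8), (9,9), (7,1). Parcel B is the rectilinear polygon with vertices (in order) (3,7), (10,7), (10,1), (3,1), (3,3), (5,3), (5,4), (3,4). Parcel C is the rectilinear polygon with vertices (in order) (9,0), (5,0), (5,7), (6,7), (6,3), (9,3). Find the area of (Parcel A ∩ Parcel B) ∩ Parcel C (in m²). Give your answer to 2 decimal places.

0.36

The region (Parcel A ∩ Parcel B) ∩ Parcel C is the polygon with vertices (7,1), (7.5,3), (7.857,3).
By the shoelace formula its area is 0.36.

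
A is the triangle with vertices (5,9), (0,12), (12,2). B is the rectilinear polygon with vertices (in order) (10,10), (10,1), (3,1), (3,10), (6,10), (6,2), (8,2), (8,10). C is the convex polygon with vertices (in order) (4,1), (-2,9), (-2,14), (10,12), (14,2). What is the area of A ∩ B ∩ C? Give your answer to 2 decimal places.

3.92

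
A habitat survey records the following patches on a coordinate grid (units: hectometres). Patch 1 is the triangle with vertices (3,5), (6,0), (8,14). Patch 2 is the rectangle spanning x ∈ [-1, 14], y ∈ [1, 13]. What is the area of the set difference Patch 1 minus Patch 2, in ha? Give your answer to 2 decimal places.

0.58

|Patch 1| = 26, |Patch 1∩Patch 2| = 25.4222.
|Patch 1 ∖ Patch 2| = |Patch 1| − |Patch 1∩Patch 2| = 26 − 25.4222 = 0.58.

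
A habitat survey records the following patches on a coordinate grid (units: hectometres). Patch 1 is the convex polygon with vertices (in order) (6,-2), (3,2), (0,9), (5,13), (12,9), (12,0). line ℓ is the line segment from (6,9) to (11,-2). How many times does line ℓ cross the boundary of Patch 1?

The segment meets the boundary at (10.342,-0.553).

1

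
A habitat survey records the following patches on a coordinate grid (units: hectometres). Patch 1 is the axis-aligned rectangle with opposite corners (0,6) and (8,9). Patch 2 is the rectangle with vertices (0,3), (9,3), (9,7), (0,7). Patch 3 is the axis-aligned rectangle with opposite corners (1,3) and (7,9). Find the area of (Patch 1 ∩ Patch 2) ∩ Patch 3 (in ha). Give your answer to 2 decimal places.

The region (Patch 1 ∩ Patch 2) ∩ Patch 3 is the polygon with vertices (1,6), (1,7), (7,7), (7,6).
By the shoelace formula its area is 6.00.

6.00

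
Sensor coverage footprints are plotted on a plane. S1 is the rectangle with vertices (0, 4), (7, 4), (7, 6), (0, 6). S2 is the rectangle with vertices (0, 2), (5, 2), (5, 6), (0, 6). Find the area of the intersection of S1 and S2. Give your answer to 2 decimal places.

10.00

|S1∩S2|: x∈[0,5], y∈[4,6] → 5·2 = 10.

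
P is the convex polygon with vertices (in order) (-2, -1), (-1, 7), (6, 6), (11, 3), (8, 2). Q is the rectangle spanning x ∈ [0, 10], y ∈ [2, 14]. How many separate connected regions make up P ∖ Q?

2

P ∖ Q splits into 2 disjoint pieces (area 20.9286, area 0.4667).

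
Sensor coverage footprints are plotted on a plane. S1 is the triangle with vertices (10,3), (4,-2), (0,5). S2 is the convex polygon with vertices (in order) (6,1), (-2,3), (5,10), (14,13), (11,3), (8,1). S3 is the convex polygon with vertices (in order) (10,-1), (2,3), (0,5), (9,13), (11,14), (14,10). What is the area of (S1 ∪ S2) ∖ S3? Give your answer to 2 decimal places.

|S1 ∪ S2| = 110.9833.
|(S1 ∪ S2) ∩ S3| = 89.9976.
|(S1 ∪ S2) ∖ S3| = 110.9833 − 89.9976 = 20.99.

20.99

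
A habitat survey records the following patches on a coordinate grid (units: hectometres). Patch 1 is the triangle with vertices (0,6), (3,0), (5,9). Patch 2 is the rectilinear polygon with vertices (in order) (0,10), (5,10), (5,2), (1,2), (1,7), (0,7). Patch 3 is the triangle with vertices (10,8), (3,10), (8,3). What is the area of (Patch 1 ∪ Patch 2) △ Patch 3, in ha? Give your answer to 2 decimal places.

52.79

|Patch 1 ∪ Patch 2| = 37.7444.
|(Patch 1 ∪ Patch 2) ∩ Patch 3| = 2.2286.
|(Patch 1 ∪ Patch 2) △ Patch 3| = 37.7444 + 19.5 − 4.4571 = 52.79.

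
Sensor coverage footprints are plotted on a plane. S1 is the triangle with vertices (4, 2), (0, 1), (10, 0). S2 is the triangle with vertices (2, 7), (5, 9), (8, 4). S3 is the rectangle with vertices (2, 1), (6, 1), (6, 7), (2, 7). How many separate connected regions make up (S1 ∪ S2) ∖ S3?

2

(S1 ∪ S2) ∖ S3 splits into 2 disjoint pieces (area 4.1667, area 6.5).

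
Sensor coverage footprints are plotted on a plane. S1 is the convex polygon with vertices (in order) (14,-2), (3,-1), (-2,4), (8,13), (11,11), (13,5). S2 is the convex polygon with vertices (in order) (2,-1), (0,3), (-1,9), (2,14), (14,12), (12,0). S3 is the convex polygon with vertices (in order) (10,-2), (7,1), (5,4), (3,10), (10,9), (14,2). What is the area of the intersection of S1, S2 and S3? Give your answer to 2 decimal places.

The intersection is the polygon with vertices (4.438,9.794), (10,9), (12.71,4.258), (12,0), (8.364,-0.364), (7,1), (5,4), (3.385,8.846).
By the shoelace formula its area is 63.39.

63.39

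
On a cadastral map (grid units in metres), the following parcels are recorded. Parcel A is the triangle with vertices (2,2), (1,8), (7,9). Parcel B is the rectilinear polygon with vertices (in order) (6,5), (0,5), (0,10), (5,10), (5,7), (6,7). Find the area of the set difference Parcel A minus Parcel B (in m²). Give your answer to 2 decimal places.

|Parcel A| = 18.5, |Parcel A∩Parcel B| = 12.2976.
|Parcel A ∖ Parcel B| = |Parcel A| − |Parcel A∩Parcel B| = 18.5 − 12.2976 = 6.20.

6.20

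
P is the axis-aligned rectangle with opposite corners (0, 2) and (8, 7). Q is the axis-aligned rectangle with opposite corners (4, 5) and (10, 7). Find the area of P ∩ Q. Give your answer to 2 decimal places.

8.00

|P∩Q|: x∈[4,8], y∈[5,7] → 4·2 = 8.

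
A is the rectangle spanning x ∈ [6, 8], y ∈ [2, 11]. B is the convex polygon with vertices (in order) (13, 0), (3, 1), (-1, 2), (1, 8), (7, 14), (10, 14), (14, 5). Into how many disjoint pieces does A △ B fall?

1

A △ B is a single connected region.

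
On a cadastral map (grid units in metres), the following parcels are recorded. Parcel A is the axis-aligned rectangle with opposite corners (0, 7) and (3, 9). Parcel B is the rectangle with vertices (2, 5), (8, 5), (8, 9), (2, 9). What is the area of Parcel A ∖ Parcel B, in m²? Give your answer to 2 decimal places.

|Parcel A∩Parcel B|: x∈[2,3], y∈[7,9] → 1·2 = 2.
|Parcel A| = 6.
|Parcel A ∖ Parcel B| = |Parcel A| − |Parcel A∩Parcel B| = 6 − 2 = 4.00.

4.00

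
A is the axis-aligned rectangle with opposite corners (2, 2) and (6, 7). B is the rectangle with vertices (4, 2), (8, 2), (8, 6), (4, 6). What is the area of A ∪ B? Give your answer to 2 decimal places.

By inclusion–exclusion:
Individual areas: |A| = 20, |B| = 16.
|A∩B|: x∈[4,6], y∈[2,6] → 2·4 = 8.
|A ∪ B| = 36 − 8 = 28.00.

28.00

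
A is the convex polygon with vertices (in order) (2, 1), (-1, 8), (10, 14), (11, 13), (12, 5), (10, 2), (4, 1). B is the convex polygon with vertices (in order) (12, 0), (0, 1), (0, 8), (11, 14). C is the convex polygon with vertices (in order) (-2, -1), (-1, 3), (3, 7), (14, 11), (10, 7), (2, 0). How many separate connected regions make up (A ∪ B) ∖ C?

(A ∪ B) ∖ C splits into 2 disjoint pieces (area 44.5083, area 38.5003).

2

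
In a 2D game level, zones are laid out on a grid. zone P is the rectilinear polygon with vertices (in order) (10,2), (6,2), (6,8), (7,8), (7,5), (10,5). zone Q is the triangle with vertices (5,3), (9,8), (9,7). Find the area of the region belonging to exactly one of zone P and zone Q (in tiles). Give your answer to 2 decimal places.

|zone P| = 15, |zone Q| = 2, |zone P∩zone Q| = 0.375.
|zone P △ zone Q| = |zone P| + |zone Q| − 2·|zone P∩zone Q| = 15 + 2 − 0.75 = 16.25.

16.25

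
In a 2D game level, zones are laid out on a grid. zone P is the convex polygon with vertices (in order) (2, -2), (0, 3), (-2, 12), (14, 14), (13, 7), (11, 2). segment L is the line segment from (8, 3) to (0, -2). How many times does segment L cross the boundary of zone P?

1

The segment meets the boundary at (1.6,-1).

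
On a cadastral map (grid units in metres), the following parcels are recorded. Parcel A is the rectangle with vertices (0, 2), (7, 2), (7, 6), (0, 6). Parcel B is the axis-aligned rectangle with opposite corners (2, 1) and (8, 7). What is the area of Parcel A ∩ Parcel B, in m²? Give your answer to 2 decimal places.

|Parcel A∩Parcel B|: x∈[2,7], y∈[2,6] → 5·4 = 20.

20.00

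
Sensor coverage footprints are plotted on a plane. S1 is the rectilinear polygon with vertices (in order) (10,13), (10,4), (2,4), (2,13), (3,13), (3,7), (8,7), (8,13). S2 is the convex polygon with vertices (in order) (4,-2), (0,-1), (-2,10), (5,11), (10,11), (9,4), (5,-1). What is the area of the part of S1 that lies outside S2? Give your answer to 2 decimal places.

|S1| = 42, |S1∩S2| = 32.1429.
|S1 ∖ S2| = |S1| − |S1∩S2| = 42 − 32.1429 = 9.86.

9.86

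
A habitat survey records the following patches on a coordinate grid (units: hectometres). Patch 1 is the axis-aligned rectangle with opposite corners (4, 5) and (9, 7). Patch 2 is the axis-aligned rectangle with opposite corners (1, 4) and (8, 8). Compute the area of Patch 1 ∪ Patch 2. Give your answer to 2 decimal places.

By inclusion–exclusion:
Individual areas: |Patch 1| = 10, |Patch 2| = 28.
|Patch 1∩Patch 2|: x∈[4,8], y∈[5,7] → 4·2 = 8.
|Patch 1 ∪ Patch 2| = 38 − 8 = 30.00.

30.00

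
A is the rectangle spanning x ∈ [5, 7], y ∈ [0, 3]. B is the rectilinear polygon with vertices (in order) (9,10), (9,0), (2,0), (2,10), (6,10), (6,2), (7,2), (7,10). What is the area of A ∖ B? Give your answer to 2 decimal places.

1.00

|A| = 6, |A∩B| = 5.
|A ∖ B| = |A| − |A∩B| = 6 − 5 = 1.00.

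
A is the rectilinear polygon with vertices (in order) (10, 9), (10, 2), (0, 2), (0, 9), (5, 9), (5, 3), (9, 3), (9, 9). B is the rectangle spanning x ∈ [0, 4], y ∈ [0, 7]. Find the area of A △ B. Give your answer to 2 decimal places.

|A| = 46, |B| = 28, |A∩B| = 20.
|A △ B| = |A| + |B| − 2·|A∩B| = 46 + 28 − 40 = 34.00.

34.00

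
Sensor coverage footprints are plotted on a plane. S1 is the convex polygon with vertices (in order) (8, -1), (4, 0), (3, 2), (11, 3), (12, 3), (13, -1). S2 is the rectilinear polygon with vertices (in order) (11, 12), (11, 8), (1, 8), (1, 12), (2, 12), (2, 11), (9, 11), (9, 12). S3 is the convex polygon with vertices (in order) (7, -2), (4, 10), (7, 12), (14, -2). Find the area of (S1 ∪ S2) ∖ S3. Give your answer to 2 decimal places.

28.88

|S1 ∪ S2| = 63.
|(S1 ∪ S2) ∩ S3| = 34.1212.
|(S1 ∪ S2) ∖ S3| = 63 − 34.1212 = 28.88.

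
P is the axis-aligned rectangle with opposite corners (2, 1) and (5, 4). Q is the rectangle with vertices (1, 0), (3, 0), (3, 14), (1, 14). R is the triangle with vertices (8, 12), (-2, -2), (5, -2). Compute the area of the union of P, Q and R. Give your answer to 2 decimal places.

By inclusion–exclusion:
Individual areas: |P| = 9, |Q| = 28, |R| = 49.
|P∩Q|: x∈[2,3], y∈[1,4] → 1·3 = 3.
|P∩R| = 8.9429.
|Q∩R| = 7.2.
|P∩Q∩R| = 2.9429.
|P ∪ Q ∪ R| = 86 − 19.1429 + 2.9429 = 69.80.

69.80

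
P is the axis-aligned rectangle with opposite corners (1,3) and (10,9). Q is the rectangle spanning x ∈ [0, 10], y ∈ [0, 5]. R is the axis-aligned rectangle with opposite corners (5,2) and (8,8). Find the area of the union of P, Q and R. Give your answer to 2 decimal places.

By inclusion–exclusion:
Individual areas: |P| = 54, |Q| = 50, |R| = 18.
|P∩Q|: x∈[1,10], y∈[3,5] → 9·2 = 18.
|P∩R|: x∈[5,8], y∈[3,8] → 3·5 = 15.
|Q∩R|: x∈[5,8], y∈[2,5] → 3·3 = 9.
|P∩Q∩R| = 6.
|P ∪ Q ∪ R| = 122 − 42 + 6 = 86.00.

86.00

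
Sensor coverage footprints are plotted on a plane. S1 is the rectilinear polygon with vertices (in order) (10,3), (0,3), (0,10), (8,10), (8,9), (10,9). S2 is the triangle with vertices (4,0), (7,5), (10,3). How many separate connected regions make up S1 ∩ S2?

1

S1 ∩ S2 is a single connected region.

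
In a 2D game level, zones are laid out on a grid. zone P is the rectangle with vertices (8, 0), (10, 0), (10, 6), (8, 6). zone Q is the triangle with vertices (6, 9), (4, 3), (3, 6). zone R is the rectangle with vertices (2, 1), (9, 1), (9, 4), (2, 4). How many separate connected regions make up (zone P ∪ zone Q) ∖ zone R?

2

(zone P ∪ zone Q) ∖ zone R splits into 2 disjoint pieces (area 9, area 5.6667).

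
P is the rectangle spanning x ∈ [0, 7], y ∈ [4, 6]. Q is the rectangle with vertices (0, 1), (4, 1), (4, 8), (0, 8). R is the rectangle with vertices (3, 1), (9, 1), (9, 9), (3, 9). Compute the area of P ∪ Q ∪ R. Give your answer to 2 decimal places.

69.00

By inclusion–exclusion:
Individual areas: |P| = 14, |Q| = 28, |R| = 48.
|P∩Q|: x∈[0,4], y∈[4,6] → 4·2 = 8.
|P∩R|: x∈[3,7], y∈[4,6] → 4·2 = 8.
|Q∩R|: x∈[3,4], y∈[1,8] → 1·7 = 7.
|P∩Q∩R| = 2.
|P ∪ Q ∪ R| = 90 − 23 + 2 = 69.00.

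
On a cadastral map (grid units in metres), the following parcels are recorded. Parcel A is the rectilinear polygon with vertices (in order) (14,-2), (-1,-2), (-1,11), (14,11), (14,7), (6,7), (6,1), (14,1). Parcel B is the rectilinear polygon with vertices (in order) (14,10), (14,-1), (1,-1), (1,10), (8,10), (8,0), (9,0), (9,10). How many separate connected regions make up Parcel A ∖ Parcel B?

2

Parcel A ∖ Parcel B splits into 2 disjoint pieces (area 55, area 1).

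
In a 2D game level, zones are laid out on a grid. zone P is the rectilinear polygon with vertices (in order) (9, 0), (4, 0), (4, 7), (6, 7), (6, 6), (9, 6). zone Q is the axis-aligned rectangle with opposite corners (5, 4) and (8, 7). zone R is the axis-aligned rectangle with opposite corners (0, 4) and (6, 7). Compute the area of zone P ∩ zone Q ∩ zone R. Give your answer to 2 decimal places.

3.00

The intersection is the polygon with vertices (6,6), (6,4), (5,4), (5,7), (6,7).
By the shoelace formula its area is 3.00.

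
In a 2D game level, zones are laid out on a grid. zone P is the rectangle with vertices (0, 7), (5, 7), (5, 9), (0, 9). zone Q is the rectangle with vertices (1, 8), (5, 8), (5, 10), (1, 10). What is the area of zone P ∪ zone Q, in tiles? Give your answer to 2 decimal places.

14.00

By inclusion–exclusion:
Individual areas: |zone P| = 10, |zone Q| = 8.
|zone P∩zone Q|: x∈[1,5], y∈[8,9] → 4·1 = 4.
|zone P ∪ zone Q| = 18 − 4 = 14.00.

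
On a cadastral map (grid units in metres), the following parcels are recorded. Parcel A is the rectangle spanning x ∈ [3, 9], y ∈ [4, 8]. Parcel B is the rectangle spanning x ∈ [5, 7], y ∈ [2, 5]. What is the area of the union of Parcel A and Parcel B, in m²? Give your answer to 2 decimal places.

28.00

By inclusion–exclusion:
Individual areas: |Parcel A| = 24, |Parcel B| = 6.
|Parcel A∩Parcel B|: x∈[5,7], y∈[4,5] → 2·1 = 2.
|Parcel A ∪ Parcel B| = 30 − 2 = 28.00.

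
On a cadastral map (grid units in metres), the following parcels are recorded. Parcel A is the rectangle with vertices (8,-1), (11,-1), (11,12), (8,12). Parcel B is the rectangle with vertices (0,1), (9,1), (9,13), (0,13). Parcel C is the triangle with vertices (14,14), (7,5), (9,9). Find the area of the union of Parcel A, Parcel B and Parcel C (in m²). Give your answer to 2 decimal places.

By inclusion–exclusion:
Individual areas: |Parcel A| = 39, |Parcel B| = 108, |Parcel C| = 5.
|Parcel A∩Parcel B|: x∈[8,9], y∈[1,12] → 1·11 = 11.
|Parcel A∩Parcel C| = 3.3571.
|Parcel B∩Parcel C| = 1.4286.
|Parcel A∩Parcel B∩Parcel C| = 1.0714.
|Parcel A ∪ Parcel B ∪ Parcel C| = 152 − 15.7857 + 1.0714 = 137.29.

137.29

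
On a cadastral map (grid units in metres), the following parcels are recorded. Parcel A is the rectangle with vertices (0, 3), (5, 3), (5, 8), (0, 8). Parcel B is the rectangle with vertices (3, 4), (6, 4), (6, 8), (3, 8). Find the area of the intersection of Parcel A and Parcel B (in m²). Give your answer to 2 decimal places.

|Parcel A∩Parcel B|: x∈[3,5], y∈[4,8] → 2·4 = 8.

8.00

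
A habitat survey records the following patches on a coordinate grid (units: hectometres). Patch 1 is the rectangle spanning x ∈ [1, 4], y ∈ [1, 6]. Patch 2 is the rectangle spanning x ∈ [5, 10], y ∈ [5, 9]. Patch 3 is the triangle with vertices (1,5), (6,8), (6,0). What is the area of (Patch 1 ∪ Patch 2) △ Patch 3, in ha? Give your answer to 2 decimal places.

36.27

|Patch 1 ∪ Patch 2| = 35.
|(Patch 1 ∪ Patch 2) ∩ Patch 3| = 9.3667.
|(Patch 1 ∪ Patch 2) △ Patch 3| = 35 + 20 − 18.7333 = 36.27.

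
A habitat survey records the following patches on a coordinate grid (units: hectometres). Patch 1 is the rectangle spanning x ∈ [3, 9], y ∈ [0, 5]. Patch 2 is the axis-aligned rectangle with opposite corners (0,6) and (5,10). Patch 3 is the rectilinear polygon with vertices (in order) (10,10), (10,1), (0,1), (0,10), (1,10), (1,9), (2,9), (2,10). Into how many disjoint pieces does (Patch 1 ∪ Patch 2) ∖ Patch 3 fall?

(Patch 1 ∪ Patch 2) ∖ Patch 3 splits into 2 disjoint pieces (area 6, area 1).

2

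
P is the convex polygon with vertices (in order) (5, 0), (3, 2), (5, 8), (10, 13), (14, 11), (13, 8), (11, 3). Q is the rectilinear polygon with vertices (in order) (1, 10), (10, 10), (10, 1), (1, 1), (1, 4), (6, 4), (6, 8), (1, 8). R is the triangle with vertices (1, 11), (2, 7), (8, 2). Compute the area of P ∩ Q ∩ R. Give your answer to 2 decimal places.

The intersection is the polygon with vertices (6,4), (6,4.571), (8,2), (5.6,4).
By the shoelace formula its area is 0.97.

0.97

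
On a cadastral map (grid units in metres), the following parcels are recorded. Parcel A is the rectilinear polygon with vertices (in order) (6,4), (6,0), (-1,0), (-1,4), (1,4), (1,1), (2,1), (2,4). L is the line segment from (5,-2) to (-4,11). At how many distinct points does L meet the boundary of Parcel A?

4

The segment meets the boundary at (1,3.778), (2,2.333), (3.615,0), (0.846,4).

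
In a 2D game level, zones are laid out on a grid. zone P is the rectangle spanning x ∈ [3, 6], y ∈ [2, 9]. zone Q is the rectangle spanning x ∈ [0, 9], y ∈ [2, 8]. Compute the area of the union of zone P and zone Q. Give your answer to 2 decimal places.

57.00

By inclusion–exclusion:
Individual areas: |zone P| = 21, |zone Q| = 54.
|zone P∩zone Q|: x∈[3,6], y∈[2,8] → 3·6 = 18.
|zone P ∪ zone Q| = 75 − 18 = 57.00.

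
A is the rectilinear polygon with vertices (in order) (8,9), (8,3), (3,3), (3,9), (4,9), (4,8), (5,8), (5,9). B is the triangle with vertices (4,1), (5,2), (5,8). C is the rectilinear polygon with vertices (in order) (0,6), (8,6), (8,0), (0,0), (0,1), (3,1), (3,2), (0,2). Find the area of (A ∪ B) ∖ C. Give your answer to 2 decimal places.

|A ∪ B| = 30.2143.
|(A ∪ B) ∩ C| = 16.2143.
|(A ∪ B) ∖ C| = 30.2143 − 16.2143 = 14.00.

14.00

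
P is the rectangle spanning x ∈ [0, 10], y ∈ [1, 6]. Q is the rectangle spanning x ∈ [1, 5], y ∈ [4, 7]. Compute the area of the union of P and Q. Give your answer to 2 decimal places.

54.00

By inclusion–exclusion:
Individual areas: |P| = 50, |Q| = 12.
|P∩Q|: x∈[1,5], y∈[4,6] → 4·2 = 8.
|P ∪ Q| = 62 − 8 = 54.00.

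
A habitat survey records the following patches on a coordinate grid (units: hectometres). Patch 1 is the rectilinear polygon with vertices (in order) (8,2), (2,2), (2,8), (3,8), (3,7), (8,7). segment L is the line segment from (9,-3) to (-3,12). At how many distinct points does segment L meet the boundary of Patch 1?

The segment meets the boundary at (2,5.75), (5,2).

2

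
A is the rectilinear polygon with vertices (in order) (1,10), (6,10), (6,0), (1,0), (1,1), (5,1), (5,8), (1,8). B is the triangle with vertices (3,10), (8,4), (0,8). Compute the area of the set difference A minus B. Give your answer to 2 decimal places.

|A| = 22, |A∩B| = 6.0833.
|A ∖ B| = |A| − |A∩B| = 22 − 6.0833 = 15.92.

15.92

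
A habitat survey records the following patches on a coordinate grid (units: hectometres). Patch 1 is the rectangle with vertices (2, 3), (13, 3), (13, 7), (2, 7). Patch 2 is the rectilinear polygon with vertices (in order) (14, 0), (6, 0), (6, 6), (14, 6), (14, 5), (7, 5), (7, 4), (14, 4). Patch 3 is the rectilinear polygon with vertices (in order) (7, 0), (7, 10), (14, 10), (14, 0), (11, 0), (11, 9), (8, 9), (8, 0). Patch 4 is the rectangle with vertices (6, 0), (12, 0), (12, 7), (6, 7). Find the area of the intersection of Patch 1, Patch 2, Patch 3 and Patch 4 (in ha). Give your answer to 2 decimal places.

4.00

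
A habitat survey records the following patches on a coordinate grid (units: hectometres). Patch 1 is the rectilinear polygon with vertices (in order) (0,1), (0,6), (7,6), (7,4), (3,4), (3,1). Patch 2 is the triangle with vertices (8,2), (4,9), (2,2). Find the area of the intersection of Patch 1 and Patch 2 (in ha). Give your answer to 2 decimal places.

The intersection is the polygon with vertices (5.714,6), (6.857,4), (3,4), (3,2), (2,2), (3.143,6).
By the shoelace formula its area is 8.29.

8.29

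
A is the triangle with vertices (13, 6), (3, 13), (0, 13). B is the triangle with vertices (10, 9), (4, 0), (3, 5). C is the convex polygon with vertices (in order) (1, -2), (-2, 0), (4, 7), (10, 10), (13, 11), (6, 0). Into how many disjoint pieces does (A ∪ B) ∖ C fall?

2

(A ∪ B) ∖ C splits into 2 disjoint pieces (area 0.4213, area 8.5394).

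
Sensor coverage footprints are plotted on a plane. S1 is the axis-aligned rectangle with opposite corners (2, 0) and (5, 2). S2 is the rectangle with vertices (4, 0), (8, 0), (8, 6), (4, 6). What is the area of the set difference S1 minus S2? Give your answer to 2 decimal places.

|S1∩S2|: x∈[4,5], y∈[0,2] → 1·2 = 2.
|S1| = 6.
|S1 ∖ S2| = |S1| − |S1∩S2| = 6 − 2 = 4.00.

4.00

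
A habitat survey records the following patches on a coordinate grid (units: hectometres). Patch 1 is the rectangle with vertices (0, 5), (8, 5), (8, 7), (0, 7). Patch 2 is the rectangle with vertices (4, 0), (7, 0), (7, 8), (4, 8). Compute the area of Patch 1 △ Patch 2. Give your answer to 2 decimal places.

|Patch 1∩Patch 2|: x∈[4,7], y∈[5,7] → 3·2 = 6.
|Patch 1 △ Patch 2| = |Patch 1| + |Patch 2| − 2·|Patch 1∩Patch 2| = 16 + 24 − 12 = 28.00.

28.00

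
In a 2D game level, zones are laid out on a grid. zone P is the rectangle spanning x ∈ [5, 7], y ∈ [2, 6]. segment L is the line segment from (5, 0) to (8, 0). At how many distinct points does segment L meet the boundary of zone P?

0

The segment lies entirely outside zone P and never meets its boundary.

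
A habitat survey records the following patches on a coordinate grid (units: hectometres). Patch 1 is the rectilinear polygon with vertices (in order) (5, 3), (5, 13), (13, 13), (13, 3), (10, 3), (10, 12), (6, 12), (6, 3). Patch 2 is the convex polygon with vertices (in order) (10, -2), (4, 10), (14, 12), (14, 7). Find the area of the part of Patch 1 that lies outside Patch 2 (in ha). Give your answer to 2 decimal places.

|Patch 1| = 44, |Patch 1∩Patch 2| = 28.1194.
|Patch 1 ∖ Patch 2| = |Patch 1| − |Patch 1∩Patch 2| = 44 − 28.1194 = 15.88.

15.88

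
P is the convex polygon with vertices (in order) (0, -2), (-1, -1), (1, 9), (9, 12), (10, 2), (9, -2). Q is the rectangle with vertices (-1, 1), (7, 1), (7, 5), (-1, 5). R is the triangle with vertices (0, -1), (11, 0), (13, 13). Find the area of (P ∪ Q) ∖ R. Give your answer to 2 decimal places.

75.68

|P ∪ Q| = 121.7.
|(P ∪ Q) ∩ R| = 46.0169.
|(P ∪ Q) ∖ R| = 121.7 − 46.0169 = 75.68.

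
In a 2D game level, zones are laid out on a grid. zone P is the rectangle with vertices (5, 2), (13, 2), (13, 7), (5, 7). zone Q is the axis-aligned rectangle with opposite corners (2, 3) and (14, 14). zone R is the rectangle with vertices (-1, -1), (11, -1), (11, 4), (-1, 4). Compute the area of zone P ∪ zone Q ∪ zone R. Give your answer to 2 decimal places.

By inclusion–exclusion:
Individual areas: |zone P| = 40, |zone Q| = 132, |zone R| = 60.
|zone P∩zone Q|: x∈[5,13], y∈[3,7] → 8·4 = 32.
|zone P∩zone R|: x∈[5,11], y∈[2,4] → 6·2 = 12.
|zone Q∩zone R|: x∈[2,11], y∈[3,4] → 9·1 = 9.
|zone P∩zone Q∩zone R| = 6.
|zone P ∪ zone Q ∪ zone R| = 232 − 53 + 6 = 185.00.

185.00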